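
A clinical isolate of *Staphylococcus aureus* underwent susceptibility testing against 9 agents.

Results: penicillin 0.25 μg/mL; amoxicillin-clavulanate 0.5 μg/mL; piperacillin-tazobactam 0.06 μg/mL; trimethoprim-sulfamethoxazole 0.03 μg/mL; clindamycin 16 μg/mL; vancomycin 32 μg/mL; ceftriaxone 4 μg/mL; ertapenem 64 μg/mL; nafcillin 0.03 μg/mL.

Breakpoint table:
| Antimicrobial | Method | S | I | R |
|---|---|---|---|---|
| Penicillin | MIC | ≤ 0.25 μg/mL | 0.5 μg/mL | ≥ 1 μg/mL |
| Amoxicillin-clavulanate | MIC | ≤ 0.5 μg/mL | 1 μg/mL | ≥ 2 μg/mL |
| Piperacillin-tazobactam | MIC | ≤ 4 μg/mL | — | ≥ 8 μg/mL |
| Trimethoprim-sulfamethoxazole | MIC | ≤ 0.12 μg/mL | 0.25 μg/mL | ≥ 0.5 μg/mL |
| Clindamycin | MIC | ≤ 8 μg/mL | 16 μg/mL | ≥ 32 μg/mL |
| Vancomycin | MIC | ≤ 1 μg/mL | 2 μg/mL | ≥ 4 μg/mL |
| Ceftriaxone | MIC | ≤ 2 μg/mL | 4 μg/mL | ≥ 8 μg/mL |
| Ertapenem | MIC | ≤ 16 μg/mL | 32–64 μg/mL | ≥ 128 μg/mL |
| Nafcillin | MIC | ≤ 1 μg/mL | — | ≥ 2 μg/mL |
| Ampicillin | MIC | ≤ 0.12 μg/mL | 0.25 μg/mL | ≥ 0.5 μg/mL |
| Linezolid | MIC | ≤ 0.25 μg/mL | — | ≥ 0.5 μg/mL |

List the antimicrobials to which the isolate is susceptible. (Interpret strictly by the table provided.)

Penicillin: 0.25 μg/mL is ≤ 0.25 μg/mL — susceptible
Amoxicillin-clavulanate: 0.5 μg/mL is ≤ 0.5 μg/mL ⇒ susceptible
Piperacillin-tazobactam 0.06 μg/mL: ≤ 4 μg/mL ⇒ S
Trimethoprim-sulfamethoxazole 0.03 μg/mL: ≤ 0.12 μg/mL ⇒ susceptible
Clindamycin: 16 μg/mL is = 16 μg/mL → intermediate
Vancomycin (32 μg/mL) ≥ 4 μg/mL ⇒ R
Ceftriaxone (4 μg/mL) = 4 μg/mL → Intermediate
Ertapenem 64 μg/mL: in 32–64 μg/mL — intermediate
Nafcillin 0.03 μg/mL: ≤ 1 μg/mL — S

penicillin, amoxicillin-clavulanate, piperacillin-tazobactam, trimethoprim-sulfamethoxazole, nafcillin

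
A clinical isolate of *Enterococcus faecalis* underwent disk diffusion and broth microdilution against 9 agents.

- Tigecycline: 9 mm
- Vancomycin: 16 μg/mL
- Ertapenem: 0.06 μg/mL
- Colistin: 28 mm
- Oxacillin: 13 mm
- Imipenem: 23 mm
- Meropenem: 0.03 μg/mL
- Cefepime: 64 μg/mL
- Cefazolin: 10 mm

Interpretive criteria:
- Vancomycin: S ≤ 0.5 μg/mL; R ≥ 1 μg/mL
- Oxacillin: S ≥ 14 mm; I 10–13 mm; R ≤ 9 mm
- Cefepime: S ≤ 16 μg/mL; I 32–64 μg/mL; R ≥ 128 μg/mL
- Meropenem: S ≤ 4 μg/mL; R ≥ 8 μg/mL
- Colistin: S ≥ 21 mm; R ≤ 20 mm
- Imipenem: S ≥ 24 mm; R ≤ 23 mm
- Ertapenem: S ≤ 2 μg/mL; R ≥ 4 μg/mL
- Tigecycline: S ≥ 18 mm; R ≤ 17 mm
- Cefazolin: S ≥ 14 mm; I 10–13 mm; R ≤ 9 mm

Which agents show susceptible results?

ertapenem, colistin, meropenem

Tigecycline 9 mm: ≤ 17 mm → Resistant
Vancomycin 16 μg/mL: ≥ 1 μg/mL — R
Ertapenem (0.06 μg/mL) ≤ 2 μg/mL — susceptible
Colistin: 28 mm is ≥ 21 mm ⇒ susceptible
Oxacillin: 13 mm is in 10–13 mm → I
Imipenem 23 mm: ≤ 23 mm → Resistant
Meropenem (0.03 μg/mL) ≤ 4 μg/mL → Susceptible
Cefepime: 64 μg/mL is in 32–64 μg/mL — intermediate
Cefazolin: 10 mm is in 10–13 mm → Intermediate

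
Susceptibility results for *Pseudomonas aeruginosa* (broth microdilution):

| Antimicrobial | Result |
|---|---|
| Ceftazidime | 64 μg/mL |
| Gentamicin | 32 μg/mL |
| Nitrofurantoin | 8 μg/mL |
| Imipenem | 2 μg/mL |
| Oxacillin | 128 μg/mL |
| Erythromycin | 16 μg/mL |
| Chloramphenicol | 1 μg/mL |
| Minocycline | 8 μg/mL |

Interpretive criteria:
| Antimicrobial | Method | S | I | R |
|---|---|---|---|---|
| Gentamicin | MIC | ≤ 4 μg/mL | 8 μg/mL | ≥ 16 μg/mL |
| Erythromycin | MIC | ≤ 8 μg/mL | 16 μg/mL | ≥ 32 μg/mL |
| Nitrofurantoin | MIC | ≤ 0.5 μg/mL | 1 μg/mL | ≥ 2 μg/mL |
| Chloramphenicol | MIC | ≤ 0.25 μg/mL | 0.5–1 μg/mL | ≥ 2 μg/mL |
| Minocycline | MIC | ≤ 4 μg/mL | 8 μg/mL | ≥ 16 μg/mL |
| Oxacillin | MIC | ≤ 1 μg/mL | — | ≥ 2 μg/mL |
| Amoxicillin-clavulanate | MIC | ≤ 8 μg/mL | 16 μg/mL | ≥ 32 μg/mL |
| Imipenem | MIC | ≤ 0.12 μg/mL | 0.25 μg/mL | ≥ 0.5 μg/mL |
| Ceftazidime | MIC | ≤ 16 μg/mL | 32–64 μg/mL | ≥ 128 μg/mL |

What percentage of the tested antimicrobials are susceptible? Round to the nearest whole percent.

0%

Ceftazidime 64 μg/mL: in 32–64 μg/mL → intermediate
Gentamicin (32 μg/mL) ≥ 16 μg/mL — R
Nitrofurantoin: 8 μg/mL is ≥ 2 μg/mL — Resistant
Imipenem 2 μg/mL: ≥ 0.5 μg/mL → Resistant
Oxacillin (128 μg/mL) ≥ 2 μg/mL ⇒ Resistant
Erythromycin 16 μg/mL: = 16 μg/mL ⇒ intermediate
Chloramphenicol 1 μg/mL: in 0.5–1 μg/mL — intermediate
Minocycline (8 μg/mL) = 8 μg/mL → Intermediate
Susceptible: 0/8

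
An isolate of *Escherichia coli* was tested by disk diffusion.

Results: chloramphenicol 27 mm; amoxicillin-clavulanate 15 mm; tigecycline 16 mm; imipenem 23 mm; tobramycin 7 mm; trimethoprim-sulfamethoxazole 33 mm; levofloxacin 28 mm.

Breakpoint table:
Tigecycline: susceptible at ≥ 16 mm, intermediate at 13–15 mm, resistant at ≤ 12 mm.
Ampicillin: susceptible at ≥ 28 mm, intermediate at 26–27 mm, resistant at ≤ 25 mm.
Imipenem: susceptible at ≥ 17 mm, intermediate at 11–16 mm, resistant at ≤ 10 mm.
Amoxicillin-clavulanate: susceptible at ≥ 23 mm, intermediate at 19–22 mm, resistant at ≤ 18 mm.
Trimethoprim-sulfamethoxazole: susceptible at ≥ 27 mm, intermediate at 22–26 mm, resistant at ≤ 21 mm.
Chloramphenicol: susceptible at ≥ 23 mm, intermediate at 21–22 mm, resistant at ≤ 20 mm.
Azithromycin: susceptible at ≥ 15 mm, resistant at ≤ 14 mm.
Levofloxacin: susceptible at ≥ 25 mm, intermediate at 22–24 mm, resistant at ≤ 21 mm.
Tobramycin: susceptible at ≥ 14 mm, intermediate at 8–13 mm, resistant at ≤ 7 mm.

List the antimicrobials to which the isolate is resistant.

amoxicillin-clavulanate, tobramycin

Chloramphenicol: 27 mm is ≥ 23 mm → Susceptible
Amoxicillin-clavulanate (15 mm) ≤ 18 mm → resistant
Tigecycline (16 mm) ≥ 16 mm ⇒ susceptible
Imipenem (23 mm) ≥ 17 mm → susceptible
Tobramycin: 7 mm is ≤ 7 mm ⇒ R
Trimethoprim-sulfamethoxazole: 33 mm is ≥ 27 mm — Susceptible
Levofloxacin: 28 mm is ≥ 25 mm → S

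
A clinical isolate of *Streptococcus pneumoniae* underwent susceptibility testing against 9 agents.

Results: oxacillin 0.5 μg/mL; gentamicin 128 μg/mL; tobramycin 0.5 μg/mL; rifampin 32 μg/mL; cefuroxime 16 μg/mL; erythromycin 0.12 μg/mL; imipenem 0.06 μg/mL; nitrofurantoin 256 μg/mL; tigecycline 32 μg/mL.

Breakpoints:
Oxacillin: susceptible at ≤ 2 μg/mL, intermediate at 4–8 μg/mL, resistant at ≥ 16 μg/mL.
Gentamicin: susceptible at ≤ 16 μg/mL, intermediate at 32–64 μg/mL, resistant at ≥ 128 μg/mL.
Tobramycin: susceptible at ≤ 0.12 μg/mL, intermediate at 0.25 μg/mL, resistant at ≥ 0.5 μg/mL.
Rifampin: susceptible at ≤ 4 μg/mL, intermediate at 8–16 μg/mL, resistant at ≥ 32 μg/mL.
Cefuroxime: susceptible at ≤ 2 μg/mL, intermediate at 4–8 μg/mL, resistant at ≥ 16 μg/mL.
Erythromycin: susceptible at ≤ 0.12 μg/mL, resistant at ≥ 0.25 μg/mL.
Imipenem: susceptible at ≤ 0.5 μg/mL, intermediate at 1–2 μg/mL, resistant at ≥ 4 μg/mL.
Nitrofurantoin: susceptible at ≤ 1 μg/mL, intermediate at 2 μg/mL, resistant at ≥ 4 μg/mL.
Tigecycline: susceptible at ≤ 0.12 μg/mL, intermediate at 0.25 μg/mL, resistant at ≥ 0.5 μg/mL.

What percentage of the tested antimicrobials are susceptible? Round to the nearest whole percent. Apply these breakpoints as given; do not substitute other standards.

33%

Oxacillin (0.5 μg/mL) ≤ 2 μg/mL → susceptible
Gentamicin 128 μg/mL: ≥ 128 μg/mL → Resistant
Tobramycin 0.5 μg/mL: ≥ 0.5 μg/mL → Resistant
Rifampin: 32 μg/mL is ≥ 32 μg/mL → Resistant
Cefuroxime 16 μg/mL: ≥ 16 μg/mL → resistant
Erythromycin (0.12 μg/mL) ≤ 0.12 μg/mL → S
Imipenem: 0.06 μg/mL is ≤ 0.5 μg/mL ⇒ S
Nitrofurantoin: 256 μg/mL is ≥ 4 μg/mL — R
Tigecycline 32 μg/mL: ≥ 0.5 μg/mL → R
Susceptible: 3/9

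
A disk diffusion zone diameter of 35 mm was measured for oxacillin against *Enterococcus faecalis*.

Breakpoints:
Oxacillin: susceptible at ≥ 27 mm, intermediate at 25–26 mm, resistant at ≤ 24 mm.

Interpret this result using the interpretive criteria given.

Oxacillin: 35 mm is ≥ 27 mm ⇒ susceptible

Susceptible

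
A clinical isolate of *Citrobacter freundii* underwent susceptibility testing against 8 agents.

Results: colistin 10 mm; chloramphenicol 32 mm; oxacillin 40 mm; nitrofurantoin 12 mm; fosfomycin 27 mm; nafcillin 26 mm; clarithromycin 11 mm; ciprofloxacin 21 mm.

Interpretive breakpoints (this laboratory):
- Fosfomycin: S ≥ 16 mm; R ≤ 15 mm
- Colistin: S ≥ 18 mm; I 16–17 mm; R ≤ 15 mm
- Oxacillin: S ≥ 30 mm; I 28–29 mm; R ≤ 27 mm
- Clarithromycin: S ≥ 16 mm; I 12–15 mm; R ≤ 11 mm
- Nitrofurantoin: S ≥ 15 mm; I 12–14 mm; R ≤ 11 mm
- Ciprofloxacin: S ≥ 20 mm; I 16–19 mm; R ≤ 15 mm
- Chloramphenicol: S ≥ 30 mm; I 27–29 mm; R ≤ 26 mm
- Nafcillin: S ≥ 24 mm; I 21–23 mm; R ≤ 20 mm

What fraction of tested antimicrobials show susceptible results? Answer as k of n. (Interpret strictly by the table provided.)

5 of 8

Colistin 10 mm: ≤ 15 mm — resistant
Chloramphenicol: 32 mm is ≥ 30 mm — Susceptible
Oxacillin (40 mm) ≥ 30 mm → S
Nitrofurantoin (12 mm) in 12–14 mm → Intermediate
Fosfomycin (27 mm) ≥ 16 mm → Susceptible
Nafcillin 26 mm: ≥ 24 mm ⇒ susceptible
Clarithromycin 11 mm: ≤ 11 mm → Resistant
Ciprofloxacin: 21 mm is ≥ 20 mm — S
Susceptible: 5/8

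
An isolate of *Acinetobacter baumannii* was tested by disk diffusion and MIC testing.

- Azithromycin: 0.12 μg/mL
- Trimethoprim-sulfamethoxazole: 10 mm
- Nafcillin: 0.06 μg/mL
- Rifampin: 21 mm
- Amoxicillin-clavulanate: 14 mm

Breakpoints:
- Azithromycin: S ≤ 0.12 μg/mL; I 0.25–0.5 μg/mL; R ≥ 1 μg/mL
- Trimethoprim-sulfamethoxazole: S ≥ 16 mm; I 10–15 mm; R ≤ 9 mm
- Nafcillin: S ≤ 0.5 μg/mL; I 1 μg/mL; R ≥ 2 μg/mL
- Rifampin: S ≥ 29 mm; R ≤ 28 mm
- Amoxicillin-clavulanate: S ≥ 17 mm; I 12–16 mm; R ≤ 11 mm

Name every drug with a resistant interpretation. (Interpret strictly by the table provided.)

rifampin

Azithromycin 0.12 μg/mL: ≤ 0.12 μg/mL ⇒ susceptible
Trimethoprim-sulfamethoxazole (10 mm) in 10–15 mm — intermediate
Nafcillin: 0.06 μg/mL is ≤ 0.5 μg/mL — Susceptible
Rifampin 21 mm: ≤ 28 mm → Resistant
Amoxicillin-clavulanate (14 mm) in 12–16 mm → Intermediate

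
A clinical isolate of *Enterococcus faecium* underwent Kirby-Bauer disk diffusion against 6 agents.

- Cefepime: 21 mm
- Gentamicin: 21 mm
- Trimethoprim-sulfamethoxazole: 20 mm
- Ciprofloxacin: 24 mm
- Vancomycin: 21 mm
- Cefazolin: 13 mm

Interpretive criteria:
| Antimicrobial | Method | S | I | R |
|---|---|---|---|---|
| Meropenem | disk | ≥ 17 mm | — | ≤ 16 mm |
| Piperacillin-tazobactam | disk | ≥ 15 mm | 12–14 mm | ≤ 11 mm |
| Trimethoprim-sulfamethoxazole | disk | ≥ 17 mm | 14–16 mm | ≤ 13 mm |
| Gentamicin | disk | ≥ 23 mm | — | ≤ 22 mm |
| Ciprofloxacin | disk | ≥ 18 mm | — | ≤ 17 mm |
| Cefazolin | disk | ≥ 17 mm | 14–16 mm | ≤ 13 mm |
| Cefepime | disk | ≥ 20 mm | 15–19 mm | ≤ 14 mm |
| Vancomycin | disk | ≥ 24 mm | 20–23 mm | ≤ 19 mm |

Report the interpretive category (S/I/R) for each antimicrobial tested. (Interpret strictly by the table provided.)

S, R, S, S, I, R

Cefepime (21 mm) ≥ 20 mm — susceptible
Gentamicin 21 mm: ≤ 22 mm → Resistant
Trimethoprim-sulfamethoxazole: 20 mm is ≥ 17 mm ⇒ S
Ciprofloxacin 24 mm: ≥ 18 mm — S
Vancomycin (21 mm) in 20–23 mm ⇒ I
Cefazolin: 13 mm is ≤ 13 mm ⇒ R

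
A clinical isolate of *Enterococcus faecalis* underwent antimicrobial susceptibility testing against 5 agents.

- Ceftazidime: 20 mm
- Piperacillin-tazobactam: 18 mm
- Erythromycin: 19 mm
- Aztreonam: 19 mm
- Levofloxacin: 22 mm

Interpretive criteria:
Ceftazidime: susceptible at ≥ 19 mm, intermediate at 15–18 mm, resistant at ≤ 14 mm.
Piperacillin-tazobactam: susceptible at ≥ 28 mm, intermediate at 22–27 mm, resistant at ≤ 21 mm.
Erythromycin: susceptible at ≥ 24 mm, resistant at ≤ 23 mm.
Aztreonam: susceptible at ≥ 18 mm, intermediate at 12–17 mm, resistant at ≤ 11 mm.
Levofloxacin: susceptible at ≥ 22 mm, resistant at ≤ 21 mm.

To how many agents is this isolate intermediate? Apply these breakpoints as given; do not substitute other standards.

Ceftazidime (20 mm) ≥ 19 mm → S
Piperacillin-tazobactam (18 mm) ≤ 21 mm ⇒ R
Erythromycin (19 mm) ≤ 23 mm ⇒ Resistant
Aztreonam: 19 mm is ≥ 18 mm — S
Levofloxacin: 22 mm is ≥ 22 mm → Susceptible
Intermediate: 0

0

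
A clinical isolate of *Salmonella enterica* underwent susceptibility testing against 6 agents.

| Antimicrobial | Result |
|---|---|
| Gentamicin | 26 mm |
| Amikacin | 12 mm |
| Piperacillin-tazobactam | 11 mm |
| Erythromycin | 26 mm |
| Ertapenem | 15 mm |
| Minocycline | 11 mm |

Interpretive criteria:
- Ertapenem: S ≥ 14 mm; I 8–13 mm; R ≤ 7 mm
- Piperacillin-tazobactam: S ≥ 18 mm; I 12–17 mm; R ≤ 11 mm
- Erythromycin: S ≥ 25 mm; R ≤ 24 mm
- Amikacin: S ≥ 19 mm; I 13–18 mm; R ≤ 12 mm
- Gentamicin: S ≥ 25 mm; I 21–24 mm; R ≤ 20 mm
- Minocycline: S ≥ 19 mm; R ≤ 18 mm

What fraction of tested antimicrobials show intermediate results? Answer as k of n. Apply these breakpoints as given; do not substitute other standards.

0 of 6

Gentamicin 26 mm: ≥ 25 mm — S
Amikacin: 12 mm is ≤ 12 mm → resistant
Piperacillin-tazobactam: 11 mm is ≤ 11 mm — resistant
Erythromycin: 26 mm is ≥ 25 mm → susceptible
Ertapenem 15 mm: ≥ 14 mm ⇒ susceptible
Minocycline: 11 mm is ≤ 18 mm ⇒ Resistant
Intermediate: 0/6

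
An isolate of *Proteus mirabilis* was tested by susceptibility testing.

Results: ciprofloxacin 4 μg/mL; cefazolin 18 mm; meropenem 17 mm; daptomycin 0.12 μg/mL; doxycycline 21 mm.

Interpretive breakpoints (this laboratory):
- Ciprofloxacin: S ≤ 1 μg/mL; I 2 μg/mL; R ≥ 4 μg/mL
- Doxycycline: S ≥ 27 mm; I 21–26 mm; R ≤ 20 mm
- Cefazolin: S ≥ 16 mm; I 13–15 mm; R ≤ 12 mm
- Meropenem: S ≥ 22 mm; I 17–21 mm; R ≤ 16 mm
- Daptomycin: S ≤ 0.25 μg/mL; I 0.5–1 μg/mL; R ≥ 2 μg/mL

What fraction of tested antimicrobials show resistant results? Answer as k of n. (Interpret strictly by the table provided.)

Ciprofloxacin (4 μg/mL) ≥ 4 μg/mL ⇒ Resistant
Cefazolin 18 mm: ≥ 16 mm ⇒ S
Meropenem: 17 mm is in 17–21 mm — intermediate
Daptomycin (0.12 μg/mL) ≤ 0.25 μg/mL → susceptible
Doxycycline (21 mm) in 21–26 mm ⇒ I
Resistant: 1/5

1 of 5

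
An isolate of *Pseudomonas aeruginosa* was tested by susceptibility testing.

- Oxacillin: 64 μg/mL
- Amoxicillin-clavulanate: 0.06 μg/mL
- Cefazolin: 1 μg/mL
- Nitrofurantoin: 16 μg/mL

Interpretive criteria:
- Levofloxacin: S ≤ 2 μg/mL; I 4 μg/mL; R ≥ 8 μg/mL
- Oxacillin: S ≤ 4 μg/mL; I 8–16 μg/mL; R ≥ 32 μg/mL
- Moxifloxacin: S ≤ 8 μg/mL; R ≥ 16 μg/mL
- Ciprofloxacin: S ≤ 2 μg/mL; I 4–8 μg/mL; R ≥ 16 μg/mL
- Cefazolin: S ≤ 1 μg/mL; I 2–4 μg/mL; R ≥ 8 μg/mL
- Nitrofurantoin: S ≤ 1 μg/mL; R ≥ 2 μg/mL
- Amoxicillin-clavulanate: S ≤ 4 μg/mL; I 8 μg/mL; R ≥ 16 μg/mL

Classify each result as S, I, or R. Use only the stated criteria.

Oxacillin 64 μg/mL: ≥ 32 μg/mL → Resistant
Amoxicillin-clavulanate 0.06 μg/mL: ≤ 4 μg/mL — S
Cefazolin (1 μg/mL) ≤ 1 μg/mL → Susceptible
Nitrofurantoin (16 μg/mL) ≥ 2 μg/mL → resistant

R, S, S, R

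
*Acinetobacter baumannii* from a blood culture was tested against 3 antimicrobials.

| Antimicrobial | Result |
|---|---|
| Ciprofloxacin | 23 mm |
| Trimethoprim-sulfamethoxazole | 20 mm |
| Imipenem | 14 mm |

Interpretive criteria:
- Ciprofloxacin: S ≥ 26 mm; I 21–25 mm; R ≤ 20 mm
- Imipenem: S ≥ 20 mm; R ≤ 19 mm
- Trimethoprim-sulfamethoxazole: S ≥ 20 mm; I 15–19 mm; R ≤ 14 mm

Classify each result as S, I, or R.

Ciprofloxacin: 23 mm is in 21–25 mm — Intermediate
Trimethoprim-sulfamethoxazole 20 mm: ≥ 20 mm → susceptible
Imipenem: 14 mm is ≤ 19 mm — resistant

I, S, R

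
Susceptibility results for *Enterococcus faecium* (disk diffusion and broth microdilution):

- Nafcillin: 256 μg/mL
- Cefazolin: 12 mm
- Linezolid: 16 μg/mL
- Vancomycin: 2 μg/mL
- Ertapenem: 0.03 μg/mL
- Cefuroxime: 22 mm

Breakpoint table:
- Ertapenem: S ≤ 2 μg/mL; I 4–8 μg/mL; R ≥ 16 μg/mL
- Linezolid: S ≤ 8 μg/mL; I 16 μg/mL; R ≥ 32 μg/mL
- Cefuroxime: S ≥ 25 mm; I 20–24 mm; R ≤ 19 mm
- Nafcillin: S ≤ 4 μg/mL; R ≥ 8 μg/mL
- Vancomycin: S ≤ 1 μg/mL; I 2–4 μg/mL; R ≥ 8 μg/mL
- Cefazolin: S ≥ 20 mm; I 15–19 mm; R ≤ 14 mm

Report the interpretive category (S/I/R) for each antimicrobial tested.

Nafcillin 256 μg/mL: ≥ 8 μg/mL → resistant
Cefazolin (12 mm) ≤ 14 mm → Resistant
Linezolid: 16 μg/mL is = 16 μg/mL — I
Vancomycin: 2 μg/mL is in 2–4 μg/mL — intermediate
Ertapenem 0.03 μg/mL: ≤ 2 μg/mL ⇒ Susceptible
Cefuroxime (22 mm) in 20–24 mm ⇒ I

R, R, I, I, S, I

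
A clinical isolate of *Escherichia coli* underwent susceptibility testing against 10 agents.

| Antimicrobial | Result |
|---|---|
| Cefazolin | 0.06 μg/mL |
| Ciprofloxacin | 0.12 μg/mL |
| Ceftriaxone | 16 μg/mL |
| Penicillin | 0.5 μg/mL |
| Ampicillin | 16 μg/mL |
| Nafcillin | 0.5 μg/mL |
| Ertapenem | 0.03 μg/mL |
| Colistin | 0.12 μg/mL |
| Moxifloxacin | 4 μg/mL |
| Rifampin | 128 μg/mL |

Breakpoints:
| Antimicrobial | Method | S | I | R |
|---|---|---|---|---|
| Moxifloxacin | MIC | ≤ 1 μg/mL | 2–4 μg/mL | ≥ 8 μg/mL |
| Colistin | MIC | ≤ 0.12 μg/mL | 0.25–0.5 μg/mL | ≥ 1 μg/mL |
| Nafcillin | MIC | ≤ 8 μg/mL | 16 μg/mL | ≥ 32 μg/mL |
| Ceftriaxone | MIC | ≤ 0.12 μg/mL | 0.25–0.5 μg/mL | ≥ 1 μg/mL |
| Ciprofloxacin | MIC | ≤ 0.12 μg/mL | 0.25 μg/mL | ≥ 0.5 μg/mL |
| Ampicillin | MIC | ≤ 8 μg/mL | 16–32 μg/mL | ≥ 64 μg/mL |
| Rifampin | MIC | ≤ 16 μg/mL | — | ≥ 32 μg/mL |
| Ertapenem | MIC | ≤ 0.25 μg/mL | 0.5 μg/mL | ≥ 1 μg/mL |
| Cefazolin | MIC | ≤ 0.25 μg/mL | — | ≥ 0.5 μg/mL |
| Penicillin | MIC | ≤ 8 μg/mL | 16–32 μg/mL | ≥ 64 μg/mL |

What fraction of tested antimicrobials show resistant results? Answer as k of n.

Cefazolin: 0.06 μg/mL is ≤ 0.25 μg/mL ⇒ susceptible
Ciprofloxacin 0.12 μg/mL: ≤ 0.12 μg/mL → Susceptible
Ceftriaxone: 16 μg/mL is ≥ 1 μg/mL → resistant
Penicillin (0.5 μg/mL) ≤ 8 μg/mL ⇒ susceptible
Ampicillin 16 μg/mL: in 16–32 μg/mL → intermediate
Nafcillin 0.5 μg/mL: ≤ 8 μg/mL — susceptible
Ertapenem: 0.03 μg/mL is ≤ 0.25 μg/mL ⇒ Susceptible
Colistin: 0.12 μg/mL is ≤ 0.12 μg/mL — Susceptible
Moxifloxacin 4 μg/mL: in 2–4 μg/mL — I
Rifampin 128 μg/mL: ≥ 32 μg/mL ⇒ R
Resistant: 2/10

2 of 10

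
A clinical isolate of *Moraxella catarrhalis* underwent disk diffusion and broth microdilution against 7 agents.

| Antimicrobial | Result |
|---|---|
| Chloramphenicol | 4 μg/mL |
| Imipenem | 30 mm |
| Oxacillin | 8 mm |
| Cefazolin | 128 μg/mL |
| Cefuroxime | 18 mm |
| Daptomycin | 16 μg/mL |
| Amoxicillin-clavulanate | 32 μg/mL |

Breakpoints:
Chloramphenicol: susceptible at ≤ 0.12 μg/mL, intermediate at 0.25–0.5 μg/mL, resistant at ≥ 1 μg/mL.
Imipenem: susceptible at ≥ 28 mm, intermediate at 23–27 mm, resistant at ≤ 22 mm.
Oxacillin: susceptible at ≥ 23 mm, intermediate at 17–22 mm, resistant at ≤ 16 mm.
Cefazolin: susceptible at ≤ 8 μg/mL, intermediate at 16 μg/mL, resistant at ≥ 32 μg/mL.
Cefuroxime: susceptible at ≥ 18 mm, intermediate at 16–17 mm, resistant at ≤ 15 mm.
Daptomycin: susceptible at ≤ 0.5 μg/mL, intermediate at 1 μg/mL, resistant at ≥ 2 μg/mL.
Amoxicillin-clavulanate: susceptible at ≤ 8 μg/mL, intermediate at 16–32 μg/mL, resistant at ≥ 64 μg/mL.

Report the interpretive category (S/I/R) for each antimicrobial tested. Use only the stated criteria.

Chloramphenicol (4 μg/mL) ≥ 1 μg/mL — Resistant
Imipenem: 30 mm is ≥ 28 mm → Susceptible
Oxacillin 8 mm: ≤ 16 mm ⇒ resistant
Cefazolin 128 μg/mL: ≥ 32 μg/mL ⇒ Resistant
Cefuroxime (18 mm) ≥ 18 mm ⇒ S
Daptomycin (16 μg/mL) ≥ 2 μg/mL — R
Amoxicillin-clavulanate (32 μg/mL) in 16–32 μg/mL → intermediate

R, S, R, R, S, R, I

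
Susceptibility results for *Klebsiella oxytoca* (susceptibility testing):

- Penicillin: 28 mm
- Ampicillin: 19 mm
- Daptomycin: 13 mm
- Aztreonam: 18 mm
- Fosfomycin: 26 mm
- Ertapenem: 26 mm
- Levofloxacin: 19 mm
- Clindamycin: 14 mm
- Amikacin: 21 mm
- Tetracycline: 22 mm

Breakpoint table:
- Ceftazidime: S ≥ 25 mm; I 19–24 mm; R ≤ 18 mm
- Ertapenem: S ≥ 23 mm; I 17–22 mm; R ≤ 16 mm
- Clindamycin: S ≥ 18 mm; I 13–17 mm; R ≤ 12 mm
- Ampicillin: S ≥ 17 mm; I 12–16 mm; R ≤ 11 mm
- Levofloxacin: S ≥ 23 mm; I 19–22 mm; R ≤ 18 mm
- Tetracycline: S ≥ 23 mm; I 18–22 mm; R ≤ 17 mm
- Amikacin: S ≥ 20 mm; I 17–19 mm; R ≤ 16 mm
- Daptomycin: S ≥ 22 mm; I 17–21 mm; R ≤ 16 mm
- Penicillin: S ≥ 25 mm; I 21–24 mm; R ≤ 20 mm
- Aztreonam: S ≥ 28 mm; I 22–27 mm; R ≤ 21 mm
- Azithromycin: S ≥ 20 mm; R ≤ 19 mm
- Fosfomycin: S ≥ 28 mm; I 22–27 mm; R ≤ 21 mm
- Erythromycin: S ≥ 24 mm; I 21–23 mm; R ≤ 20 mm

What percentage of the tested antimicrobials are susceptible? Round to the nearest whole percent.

40%

Penicillin 28 mm: ≥ 25 mm → susceptible
Ampicillin (19 mm) ≥ 17 mm → S
Daptomycin 13 mm: ≤ 16 mm ⇒ resistant
Aztreonam 18 mm: ≤ 21 mm → Resistant
Fosfomycin: 26 mm is in 22–27 mm — intermediate
Ertapenem (26 mm) ≥ 23 mm → S
Levofloxacin (19 mm) in 19–22 mm ⇒ I
Clindamycin 14 mm: in 13–17 mm — I
Amikacin: 21 mm is ≥ 20 mm — Susceptible
Tetracycline: 22 mm is in 18–22 mm ⇒ intermediate
Susceptible: 4/10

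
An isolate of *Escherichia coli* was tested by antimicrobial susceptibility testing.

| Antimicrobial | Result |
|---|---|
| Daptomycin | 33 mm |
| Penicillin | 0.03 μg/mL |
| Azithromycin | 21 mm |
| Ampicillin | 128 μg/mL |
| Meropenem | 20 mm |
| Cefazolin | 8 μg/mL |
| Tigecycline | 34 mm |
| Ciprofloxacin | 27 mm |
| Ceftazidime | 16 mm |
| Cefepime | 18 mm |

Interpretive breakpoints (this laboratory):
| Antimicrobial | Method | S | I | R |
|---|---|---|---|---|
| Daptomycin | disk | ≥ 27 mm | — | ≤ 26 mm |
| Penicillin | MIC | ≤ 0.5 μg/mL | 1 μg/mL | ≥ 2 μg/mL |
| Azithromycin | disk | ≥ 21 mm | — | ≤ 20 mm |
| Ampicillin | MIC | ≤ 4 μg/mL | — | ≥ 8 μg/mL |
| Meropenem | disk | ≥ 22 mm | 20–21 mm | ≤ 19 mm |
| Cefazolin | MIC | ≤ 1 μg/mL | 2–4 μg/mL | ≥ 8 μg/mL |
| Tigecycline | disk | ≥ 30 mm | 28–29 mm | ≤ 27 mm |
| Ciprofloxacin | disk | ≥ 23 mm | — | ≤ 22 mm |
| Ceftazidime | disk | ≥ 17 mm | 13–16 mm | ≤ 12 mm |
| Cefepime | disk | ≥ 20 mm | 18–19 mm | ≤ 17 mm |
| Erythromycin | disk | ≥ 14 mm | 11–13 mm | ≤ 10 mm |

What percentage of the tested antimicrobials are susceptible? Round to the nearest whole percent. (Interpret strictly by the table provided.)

Daptomycin: 33 mm is ≥ 27 mm → Susceptible
Penicillin (0.03 μg/mL) ≤ 0.5 μg/mL ⇒ susceptible
Azithromycin (21 mm) ≥ 21 mm — susceptible
Ampicillin (128 μg/mL) ≥ 8 μg/mL ⇒ R
Meropenem: 20 mm is in 20–21 mm → intermediate
Cefazolin (8 μg/mL) ≥ 8 μg/mL → Resistant
Tigecycline 34 mm: ≥ 30 mm → S
Ciprofloxacin: 27 mm is ≥ 23 mm — susceptible
Ceftazidime 16 mm: in 13–16 mm — intermediate
Cefepime 18 mm: in 18–19 mm — I
Susceptible: 5/10

50%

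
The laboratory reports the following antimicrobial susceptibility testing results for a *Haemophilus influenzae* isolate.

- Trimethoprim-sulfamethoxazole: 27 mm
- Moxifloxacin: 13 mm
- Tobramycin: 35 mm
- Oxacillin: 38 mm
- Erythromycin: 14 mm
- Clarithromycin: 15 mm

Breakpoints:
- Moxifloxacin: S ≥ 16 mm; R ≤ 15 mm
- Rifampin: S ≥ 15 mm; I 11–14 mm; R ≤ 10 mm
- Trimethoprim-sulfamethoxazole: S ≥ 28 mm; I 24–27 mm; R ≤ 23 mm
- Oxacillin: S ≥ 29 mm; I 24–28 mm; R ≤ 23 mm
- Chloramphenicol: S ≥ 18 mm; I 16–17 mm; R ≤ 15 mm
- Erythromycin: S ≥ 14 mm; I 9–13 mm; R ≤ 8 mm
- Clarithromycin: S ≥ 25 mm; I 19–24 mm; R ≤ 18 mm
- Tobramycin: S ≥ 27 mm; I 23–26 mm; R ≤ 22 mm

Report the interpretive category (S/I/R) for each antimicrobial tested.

I, R, S, S, S, R

Trimethoprim-sulfamethoxazole: 27 mm is in 24–27 mm — intermediate
Moxifloxacin (13 mm) ≤ 15 mm — resistant
Tobramycin (35 mm) ≥ 27 mm — Susceptible
Oxacillin: 38 mm is ≥ 29 mm → Susceptible
Erythromycin 14 mm: ≥ 14 mm → S
Clarithromycin: 15 mm is ≤ 18 mm ⇒ Resistant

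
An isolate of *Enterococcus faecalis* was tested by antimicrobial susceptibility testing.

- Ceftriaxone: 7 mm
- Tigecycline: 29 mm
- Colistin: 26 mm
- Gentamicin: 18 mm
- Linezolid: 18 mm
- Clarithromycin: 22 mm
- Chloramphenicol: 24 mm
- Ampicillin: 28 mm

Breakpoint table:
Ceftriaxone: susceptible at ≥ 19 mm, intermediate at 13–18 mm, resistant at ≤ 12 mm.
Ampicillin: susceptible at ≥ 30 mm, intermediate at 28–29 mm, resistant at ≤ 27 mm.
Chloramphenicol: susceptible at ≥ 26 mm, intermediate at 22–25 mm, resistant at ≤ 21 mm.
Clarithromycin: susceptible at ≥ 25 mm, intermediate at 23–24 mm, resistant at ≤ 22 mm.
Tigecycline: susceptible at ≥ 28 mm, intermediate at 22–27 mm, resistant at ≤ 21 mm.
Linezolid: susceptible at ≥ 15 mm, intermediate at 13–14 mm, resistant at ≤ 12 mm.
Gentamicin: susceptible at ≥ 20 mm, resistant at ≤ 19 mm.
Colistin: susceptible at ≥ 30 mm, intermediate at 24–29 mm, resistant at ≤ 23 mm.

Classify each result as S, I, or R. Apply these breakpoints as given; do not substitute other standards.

Ceftriaxone (7 mm) ≤ 12 mm — R
Tigecycline (29 mm) ≥ 28 mm ⇒ Susceptible
Colistin 26 mm: in 24–29 mm → Intermediate
Gentamicin: 18 mm is ≤ 19 mm → Resistant
Linezolid: 18 mm is ≥ 15 mm → Susceptible
Clarithromycin 22 mm: ≤ 22 mm — Resistant
Chloramphenicol: 24 mm is in 22–25 mm ⇒ I
Ampicillin: 28 mm is in 28–29 mm — I

R, S, I, R, S, R, I, I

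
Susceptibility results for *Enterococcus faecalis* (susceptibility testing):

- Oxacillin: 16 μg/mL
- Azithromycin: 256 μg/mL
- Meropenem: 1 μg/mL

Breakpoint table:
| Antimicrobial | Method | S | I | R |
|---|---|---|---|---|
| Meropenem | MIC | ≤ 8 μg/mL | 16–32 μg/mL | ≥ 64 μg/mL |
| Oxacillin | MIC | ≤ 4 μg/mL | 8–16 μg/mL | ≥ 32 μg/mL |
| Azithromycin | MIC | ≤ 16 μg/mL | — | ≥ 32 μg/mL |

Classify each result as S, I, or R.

Oxacillin: 16 μg/mL is in 8–16 μg/mL → I
Azithromycin 256 μg/mL: ≥ 32 μg/mL — R
Meropenem 1 μg/mL: ≤ 8 μg/mL → susceptible

I, R, S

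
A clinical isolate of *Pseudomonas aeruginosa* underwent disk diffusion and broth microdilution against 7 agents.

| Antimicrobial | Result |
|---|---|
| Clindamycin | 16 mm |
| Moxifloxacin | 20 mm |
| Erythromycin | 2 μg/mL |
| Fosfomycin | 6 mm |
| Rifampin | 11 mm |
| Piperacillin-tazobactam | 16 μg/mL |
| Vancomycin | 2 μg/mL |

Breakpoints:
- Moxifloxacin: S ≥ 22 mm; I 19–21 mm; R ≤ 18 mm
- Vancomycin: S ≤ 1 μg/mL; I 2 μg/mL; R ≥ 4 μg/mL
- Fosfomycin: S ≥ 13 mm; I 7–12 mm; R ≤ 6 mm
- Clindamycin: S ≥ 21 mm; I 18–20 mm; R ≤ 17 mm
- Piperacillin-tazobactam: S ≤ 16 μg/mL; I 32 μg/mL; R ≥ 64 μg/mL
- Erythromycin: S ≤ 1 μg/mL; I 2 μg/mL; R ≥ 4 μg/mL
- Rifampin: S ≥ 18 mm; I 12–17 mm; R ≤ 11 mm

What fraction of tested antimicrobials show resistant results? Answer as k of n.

Clindamycin: 16 mm is ≤ 17 mm ⇒ resistant
Moxifloxacin: 20 mm is in 19–21 mm → Intermediate
Erythromycin 2 μg/mL: = 2 μg/mL — intermediate
Fosfomycin (6 mm) ≤ 6 mm ⇒ R
Rifampin (11 mm) ≤ 11 mm → Resistant
Piperacillin-tazobactam (16 μg/mL) ≤ 16 μg/mL ⇒ Susceptible
Vancomycin (2 μg/mL) = 2 μg/mL → Intermediate
Resistant: 3/7

3 of 7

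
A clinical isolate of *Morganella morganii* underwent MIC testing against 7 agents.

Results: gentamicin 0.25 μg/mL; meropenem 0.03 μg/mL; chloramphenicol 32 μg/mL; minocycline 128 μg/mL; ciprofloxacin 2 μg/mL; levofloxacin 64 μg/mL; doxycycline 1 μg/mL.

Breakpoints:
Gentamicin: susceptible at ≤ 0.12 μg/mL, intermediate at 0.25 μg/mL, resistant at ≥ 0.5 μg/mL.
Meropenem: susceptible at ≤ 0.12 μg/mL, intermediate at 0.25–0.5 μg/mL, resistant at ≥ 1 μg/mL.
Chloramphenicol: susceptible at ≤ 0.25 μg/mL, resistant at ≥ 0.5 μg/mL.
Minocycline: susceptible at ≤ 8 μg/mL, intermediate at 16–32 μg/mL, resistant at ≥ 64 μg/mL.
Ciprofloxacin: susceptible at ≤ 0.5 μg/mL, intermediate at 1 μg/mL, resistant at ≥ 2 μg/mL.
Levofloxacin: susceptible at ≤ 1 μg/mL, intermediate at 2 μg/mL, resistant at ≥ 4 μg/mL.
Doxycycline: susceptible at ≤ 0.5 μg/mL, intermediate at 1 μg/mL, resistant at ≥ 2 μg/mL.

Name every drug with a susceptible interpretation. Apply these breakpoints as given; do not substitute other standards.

meropenem

Gentamicin: 0.25 μg/mL is = 0.25 μg/mL ⇒ Intermediate
Meropenem 0.03 μg/mL: ≤ 0.12 μg/mL ⇒ susceptible
Chloramphenicol 32 μg/mL: ≥ 0.5 μg/mL ⇒ Resistant
Minocycline 128 μg/mL: ≥ 64 μg/mL ⇒ R
Ciprofloxacin (2 μg/mL) ≥ 2 μg/mL — resistant
Levofloxacin: 64 μg/mL is ≥ 4 μg/mL → R
Doxycycline 1 μg/mL: = 1 μg/mL ⇒ intermediate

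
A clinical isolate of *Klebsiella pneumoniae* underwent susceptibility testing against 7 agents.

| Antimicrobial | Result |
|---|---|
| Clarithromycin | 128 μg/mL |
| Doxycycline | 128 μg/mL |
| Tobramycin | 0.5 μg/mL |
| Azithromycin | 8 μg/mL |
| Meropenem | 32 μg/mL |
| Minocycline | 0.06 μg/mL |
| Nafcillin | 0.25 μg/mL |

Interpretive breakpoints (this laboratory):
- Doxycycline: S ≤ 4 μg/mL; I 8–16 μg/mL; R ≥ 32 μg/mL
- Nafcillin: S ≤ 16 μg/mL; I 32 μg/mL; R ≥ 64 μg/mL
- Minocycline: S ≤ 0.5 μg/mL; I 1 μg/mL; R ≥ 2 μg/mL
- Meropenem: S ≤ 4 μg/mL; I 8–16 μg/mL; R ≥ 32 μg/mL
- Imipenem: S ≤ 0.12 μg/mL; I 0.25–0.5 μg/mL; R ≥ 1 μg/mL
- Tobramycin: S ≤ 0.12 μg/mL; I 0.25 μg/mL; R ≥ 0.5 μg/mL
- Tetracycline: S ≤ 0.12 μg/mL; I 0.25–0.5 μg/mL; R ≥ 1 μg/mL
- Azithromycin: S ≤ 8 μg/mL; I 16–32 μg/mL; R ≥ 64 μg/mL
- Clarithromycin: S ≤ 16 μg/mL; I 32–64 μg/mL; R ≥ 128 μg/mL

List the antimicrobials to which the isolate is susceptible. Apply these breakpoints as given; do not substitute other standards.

azithromycin, minocycline, nafcillin

Clarithromycin 128 μg/mL: ≥ 128 μg/mL — resistant
Doxycycline 128 μg/mL: ≥ 32 μg/mL — Resistant
Tobramycin (0.5 μg/mL) ≥ 0.5 μg/mL ⇒ R
Azithromycin: 8 μg/mL is ≤ 8 μg/mL ⇒ susceptible
Meropenem (32 μg/mL) ≥ 32 μg/mL ⇒ resistant
Minocycline (0.06 μg/mL) ≤ 0.5 μg/mL → Susceptible
Nafcillin (0.25 μg/mL) ≤ 16 μg/mL → S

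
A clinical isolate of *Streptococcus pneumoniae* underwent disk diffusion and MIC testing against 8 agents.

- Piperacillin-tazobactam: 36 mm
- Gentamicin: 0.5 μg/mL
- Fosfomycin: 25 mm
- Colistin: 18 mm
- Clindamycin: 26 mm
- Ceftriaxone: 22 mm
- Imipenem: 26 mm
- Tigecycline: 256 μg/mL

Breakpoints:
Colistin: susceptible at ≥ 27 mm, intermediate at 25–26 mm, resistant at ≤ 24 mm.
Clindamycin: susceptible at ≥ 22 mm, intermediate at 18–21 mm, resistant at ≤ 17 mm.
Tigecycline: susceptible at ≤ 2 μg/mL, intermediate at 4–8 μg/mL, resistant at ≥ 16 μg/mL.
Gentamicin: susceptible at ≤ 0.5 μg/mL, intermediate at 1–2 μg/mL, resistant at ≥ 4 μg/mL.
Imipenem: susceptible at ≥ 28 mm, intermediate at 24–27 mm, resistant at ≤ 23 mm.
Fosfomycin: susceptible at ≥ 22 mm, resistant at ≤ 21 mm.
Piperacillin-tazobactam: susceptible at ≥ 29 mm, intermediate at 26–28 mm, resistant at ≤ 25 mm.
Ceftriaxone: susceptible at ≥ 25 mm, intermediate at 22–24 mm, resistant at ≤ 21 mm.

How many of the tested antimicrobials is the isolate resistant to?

2

Piperacillin-tazobactam (36 mm) ≥ 29 mm ⇒ S
Gentamicin: 0.5 μg/mL is ≤ 0.5 μg/mL → susceptible
Fosfomycin: 25 mm is ≥ 22 mm — S
Colistin 18 mm: ≤ 24 mm → R
Clindamycin 26 mm: ≥ 22 mm ⇒ Susceptible
Ceftriaxone 22 mm: in 22–24 mm — I
Imipenem (26 mm) in 24–27 mm → I
Tigecycline (256 μg/mL) ≥ 16 μg/mL — resistant
Resistant: 2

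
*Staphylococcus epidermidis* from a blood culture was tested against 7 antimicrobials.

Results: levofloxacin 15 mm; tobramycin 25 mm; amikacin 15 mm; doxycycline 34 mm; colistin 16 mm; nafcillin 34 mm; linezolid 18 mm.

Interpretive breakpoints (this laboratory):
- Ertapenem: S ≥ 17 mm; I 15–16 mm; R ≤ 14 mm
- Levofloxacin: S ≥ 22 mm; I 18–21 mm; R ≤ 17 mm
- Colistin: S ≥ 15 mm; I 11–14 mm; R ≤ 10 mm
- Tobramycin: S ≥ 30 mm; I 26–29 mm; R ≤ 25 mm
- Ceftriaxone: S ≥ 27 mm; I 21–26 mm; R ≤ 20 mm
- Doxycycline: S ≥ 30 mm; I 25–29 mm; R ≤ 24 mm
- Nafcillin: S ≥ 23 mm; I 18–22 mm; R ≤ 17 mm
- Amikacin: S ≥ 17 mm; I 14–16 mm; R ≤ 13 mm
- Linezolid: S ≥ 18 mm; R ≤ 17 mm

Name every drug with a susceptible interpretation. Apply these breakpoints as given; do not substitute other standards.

doxycycline, colistin, nafcillin, linezolid

Levofloxacin: 15 mm is ≤ 17 mm ⇒ resistant
Tobramycin 25 mm: ≤ 25 mm → Resistant
Amikacin (15 mm) in 14–16 mm — Intermediate
Doxycycline (34 mm) ≥ 30 mm → S
Colistin 16 mm: ≥ 15 mm → S
Nafcillin (34 mm) ≥ 23 mm ⇒ S
Linezolid 18 mm: ≥ 18 mm → Susceptible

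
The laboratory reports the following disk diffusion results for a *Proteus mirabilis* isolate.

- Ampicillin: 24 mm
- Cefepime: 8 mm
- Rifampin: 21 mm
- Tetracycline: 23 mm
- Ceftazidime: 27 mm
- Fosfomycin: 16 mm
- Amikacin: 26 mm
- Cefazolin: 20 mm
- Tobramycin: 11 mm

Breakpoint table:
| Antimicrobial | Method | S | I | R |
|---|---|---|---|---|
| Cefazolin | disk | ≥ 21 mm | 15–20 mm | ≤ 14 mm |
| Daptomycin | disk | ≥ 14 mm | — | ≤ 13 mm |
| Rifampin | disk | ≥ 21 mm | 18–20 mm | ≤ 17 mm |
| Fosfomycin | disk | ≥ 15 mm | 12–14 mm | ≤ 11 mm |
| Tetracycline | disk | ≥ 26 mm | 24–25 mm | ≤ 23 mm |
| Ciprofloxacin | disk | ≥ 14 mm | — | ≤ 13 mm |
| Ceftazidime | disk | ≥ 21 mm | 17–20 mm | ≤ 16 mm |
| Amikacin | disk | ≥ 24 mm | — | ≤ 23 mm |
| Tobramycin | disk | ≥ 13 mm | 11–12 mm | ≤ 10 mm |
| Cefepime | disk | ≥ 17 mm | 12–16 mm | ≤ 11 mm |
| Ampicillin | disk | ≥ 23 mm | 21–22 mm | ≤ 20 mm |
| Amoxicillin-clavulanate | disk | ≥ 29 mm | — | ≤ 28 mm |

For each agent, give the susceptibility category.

S, R, S, R, S, S, S, I, I

Ampicillin 24 mm: ≥ 23 mm — S
Cefepime: 8 mm is ≤ 11 mm → resistant
Rifampin (21 mm) ≥ 21 mm ⇒ S
Tetracycline 23 mm: ≤ 23 mm → R
Ceftazidime: 27 mm is ≥ 21 mm — susceptible
Fosfomycin (16 mm) ≥ 15 mm — Susceptible
Amikacin: 26 mm is ≥ 24 mm ⇒ Susceptible
Cefazolin 20 mm: in 15–20 mm — intermediate
Tobramycin: 11 mm is in 11–12 mm — intermediate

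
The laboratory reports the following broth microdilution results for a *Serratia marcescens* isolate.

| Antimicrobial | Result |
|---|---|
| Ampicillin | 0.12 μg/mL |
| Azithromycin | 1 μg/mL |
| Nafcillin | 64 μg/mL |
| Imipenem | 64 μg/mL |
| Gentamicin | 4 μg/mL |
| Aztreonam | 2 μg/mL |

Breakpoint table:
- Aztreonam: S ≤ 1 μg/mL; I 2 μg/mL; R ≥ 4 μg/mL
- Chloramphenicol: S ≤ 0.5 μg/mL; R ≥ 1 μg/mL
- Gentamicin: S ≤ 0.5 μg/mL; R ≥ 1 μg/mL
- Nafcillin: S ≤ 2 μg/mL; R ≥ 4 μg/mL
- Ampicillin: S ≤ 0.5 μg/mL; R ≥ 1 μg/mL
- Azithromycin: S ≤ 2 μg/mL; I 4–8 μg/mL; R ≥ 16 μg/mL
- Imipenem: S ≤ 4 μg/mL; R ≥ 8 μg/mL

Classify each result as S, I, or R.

Ampicillin 0.12 μg/mL: ≤ 0.5 μg/mL — S
Azithromycin 1 μg/mL: ≤ 2 μg/mL — susceptible
Nafcillin: 64 μg/mL is ≥ 4 μg/mL → Resistant
Imipenem (64 μg/mL) ≥ 8 μg/mL ⇒ R
Gentamicin 4 μg/mL: ≥ 1 μg/mL → resistant
Aztreonam: 2 μg/mL is = 2 μg/mL — I

S, S, R, R, R, I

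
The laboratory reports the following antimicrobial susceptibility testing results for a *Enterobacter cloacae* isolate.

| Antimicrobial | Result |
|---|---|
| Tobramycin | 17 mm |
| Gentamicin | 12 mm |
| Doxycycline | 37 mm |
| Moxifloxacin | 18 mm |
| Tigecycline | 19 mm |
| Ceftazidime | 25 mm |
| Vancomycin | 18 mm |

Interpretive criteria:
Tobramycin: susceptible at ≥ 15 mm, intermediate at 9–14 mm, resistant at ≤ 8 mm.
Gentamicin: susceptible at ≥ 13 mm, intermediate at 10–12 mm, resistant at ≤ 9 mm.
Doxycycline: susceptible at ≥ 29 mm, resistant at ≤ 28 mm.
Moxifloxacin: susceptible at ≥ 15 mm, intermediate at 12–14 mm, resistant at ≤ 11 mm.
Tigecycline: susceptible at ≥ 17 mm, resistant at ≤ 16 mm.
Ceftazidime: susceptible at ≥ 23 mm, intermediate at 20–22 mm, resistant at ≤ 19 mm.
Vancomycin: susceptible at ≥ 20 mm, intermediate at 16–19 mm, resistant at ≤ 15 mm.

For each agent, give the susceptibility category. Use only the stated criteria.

Tobramycin: 17 mm is ≥ 15 mm — susceptible
Gentamicin: 12 mm is in 10–12 mm ⇒ Intermediate
Doxycycline (37 mm) ≥ 29 mm → Susceptible
Moxifloxacin (18 mm) ≥ 15 mm → Susceptible
Tigecycline (19 mm) ≥ 17 mm — S
Ceftazidime 25 mm: ≥ 23 mm — Susceptible
Vancomycin: 18 mm is in 16–19 mm — I

S, I, S, S, S, S, I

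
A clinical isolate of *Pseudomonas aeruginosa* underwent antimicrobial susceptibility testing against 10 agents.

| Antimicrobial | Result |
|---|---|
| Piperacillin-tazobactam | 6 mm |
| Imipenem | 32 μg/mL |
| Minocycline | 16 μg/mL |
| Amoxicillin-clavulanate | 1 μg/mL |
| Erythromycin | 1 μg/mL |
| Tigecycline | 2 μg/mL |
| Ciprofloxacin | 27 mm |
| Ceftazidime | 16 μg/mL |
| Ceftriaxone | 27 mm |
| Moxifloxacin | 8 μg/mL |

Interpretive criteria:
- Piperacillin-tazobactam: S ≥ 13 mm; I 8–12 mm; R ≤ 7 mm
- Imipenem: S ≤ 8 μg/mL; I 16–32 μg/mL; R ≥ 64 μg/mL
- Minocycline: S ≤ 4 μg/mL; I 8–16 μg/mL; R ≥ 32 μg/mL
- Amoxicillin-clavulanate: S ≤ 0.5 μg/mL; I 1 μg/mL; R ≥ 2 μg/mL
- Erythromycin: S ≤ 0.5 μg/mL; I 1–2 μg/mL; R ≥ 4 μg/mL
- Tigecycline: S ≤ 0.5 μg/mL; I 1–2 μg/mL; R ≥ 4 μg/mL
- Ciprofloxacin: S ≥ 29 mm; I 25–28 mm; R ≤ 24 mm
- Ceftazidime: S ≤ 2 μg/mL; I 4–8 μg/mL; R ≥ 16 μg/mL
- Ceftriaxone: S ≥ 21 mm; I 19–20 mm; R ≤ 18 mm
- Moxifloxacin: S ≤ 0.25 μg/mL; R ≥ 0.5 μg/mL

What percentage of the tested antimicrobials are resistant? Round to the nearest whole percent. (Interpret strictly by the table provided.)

30%

Piperacillin-tazobactam (6 mm) ≤ 7 mm → R
Imipenem (32 μg/mL) in 16–32 μg/mL → Intermediate
Minocycline (16 μg/mL) in 8–16 μg/mL — Intermediate
Amoxicillin-clavulanate (1 μg/mL) = 1 μg/mL ⇒ intermediate
Erythromycin 1 μg/mL: in 1–2 μg/mL — I
Tigecycline 2 μg/mL: in 1–2 μg/mL → intermediate
Ciprofloxacin 27 mm: in 25–28 mm ⇒ intermediate
Ceftazidime: 16 μg/mL is ≥ 16 μg/mL ⇒ Resistant
Ceftriaxone 27 mm: ≥ 21 mm ⇒ S
Moxifloxacin (8 μg/mL) ≥ 0.5 μg/mL — resistant
Resistant: 3/10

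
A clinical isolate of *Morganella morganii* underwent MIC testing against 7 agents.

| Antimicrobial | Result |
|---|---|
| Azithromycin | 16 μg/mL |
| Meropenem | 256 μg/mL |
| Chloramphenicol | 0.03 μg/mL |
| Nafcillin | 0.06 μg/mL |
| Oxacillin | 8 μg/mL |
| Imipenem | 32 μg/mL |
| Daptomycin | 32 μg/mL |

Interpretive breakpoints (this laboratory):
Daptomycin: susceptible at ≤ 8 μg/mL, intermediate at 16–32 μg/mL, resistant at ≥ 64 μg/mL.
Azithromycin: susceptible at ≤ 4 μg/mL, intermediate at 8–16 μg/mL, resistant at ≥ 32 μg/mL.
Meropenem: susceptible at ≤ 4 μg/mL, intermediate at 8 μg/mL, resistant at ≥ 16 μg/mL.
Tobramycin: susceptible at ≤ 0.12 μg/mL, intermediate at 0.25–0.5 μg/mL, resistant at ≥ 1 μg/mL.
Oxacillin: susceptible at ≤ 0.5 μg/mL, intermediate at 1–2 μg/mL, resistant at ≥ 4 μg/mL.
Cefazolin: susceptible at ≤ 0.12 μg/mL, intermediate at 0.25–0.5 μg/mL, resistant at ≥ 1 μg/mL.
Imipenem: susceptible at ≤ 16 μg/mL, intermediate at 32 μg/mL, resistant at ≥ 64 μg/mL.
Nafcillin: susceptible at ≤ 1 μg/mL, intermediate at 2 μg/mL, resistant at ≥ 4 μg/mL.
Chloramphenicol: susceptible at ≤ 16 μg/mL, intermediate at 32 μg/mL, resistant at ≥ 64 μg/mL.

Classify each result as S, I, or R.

I, R, S, S, R, I, I

Azithromycin (16 μg/mL) in 8–16 μg/mL ⇒ I
Meropenem (256 μg/mL) ≥ 16 μg/mL ⇒ resistant
Chloramphenicol (0.03 μg/mL) ≤ 16 μg/mL ⇒ S
Nafcillin: 0.06 μg/mL is ≤ 1 μg/mL ⇒ susceptible
Oxacillin (8 μg/mL) ≥ 4 μg/mL → resistant
Imipenem (32 μg/mL) = 32 μg/mL → Intermediate
Daptomycin (32 μg/mL) in 16–32 μg/mL ⇒ intermediate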